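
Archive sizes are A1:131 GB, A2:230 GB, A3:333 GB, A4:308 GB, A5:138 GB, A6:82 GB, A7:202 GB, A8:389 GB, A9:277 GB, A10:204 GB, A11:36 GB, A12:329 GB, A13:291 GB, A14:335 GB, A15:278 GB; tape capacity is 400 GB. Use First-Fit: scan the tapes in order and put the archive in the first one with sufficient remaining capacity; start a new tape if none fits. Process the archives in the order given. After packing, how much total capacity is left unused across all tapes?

A1 (131 GB) → tape 1 (remaining 269 GB)
A2 (230 GB) → tape 1 (remaining 39 GB)
A3 (333 GB) → tape 2 (remaining 67 GB)
A4 (308 GB) → tape 3 (remaining 92 GB)
A5 (138 GB) → tape 4 (remaining 262 GB)
A6 (82 GB) → tape 3 (remaining 10 GB)
A7 (202 GB) → tape 4 (remaining 60 GB)
A8 (389 GB) → tape 5 (remaining 11 GB)
A9 (277 GB) → tape 6 (remaining 123 GB)
A10 (204 GB) → tape 7 (remaining 196 GB)
A11 (36 GB) → tape 1 (remaining 3 GB)
A12 (329 GB) → tape 8 (remaining 71 GB)
A13 (291 GB) → tape 9 (remaining 109 GB)
A14 (335 GB) → tape 10 (remaining 65 GB)
A15 (278 GB) → tape 11 (remaining 122 GB)
11 tapes × 400 GB = 4400 GB; used 3563 GB; unused 837 GB.

837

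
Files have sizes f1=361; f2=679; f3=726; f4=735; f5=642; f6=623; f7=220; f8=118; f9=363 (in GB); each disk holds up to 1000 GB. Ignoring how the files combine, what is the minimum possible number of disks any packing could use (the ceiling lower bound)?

Total size = 361 + 679 + 726 + 735 + 642 + 623 + 220 + 118 + 363 = 4467 GB.
⌈4467 / 1000⌉ = 5.

5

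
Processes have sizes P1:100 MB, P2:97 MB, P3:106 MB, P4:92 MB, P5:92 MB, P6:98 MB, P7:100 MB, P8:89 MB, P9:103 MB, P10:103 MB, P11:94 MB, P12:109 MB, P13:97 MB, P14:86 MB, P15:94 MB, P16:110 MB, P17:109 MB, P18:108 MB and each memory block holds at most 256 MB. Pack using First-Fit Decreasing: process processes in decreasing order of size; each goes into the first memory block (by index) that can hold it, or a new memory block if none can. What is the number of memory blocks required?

Sorted descending: 110, 109, 109, 108, 106, 103, 103, 100, 100, 98, 97, 97, 94, 94, 92, 92, 89, 86.
110 MB → memory block 1 (remaining 146 MB)
109 MB → memory block 1 (remaining 37 MB)
109 MB → memory block 2 (remaining 147 MB)
108 MB → memory block 2 (remaining 39 MB)
106 MB → memory block 3 (remaining 150 MB)
103 MB → memory block 3 (remaining 47 MB)
103 MB → memory block 4 (remaining 153 MB)
100 MB → memory block 4 (remaining 53 MB)
100 MB → memory block 5 (remaining 156 MB)
98 MB → memory block 5 (remaining 58 MB)
97 MB → memory block 6 (remaining 159 MB)
97 MB → memory block 6 (remaining 62 MB)
94 MB → memory block 7 (remaining 162 MB)
94 MB → memory block 7 (remaining 68 MB)
92 MB → memory block 8 (remaining 164 MB)
92 MB → memory block 8 (remaining 72 MB)
89 MB → memory block 9 (remaining 167 MB)
86 MB → memory block 9 (remaining 81 MB)

9 memory blocks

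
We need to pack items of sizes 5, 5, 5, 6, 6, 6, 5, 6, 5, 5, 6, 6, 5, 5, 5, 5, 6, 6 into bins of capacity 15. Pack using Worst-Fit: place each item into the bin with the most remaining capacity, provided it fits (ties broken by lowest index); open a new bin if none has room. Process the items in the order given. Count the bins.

8

Put 5 in bin 1; 10 remain.
Put 5 in bin 1; 5 remain.
Put 5 in bin 1; 0 remain.
Put 6 in bin 2; 9 remain.
Put 6 in bin 2; 3 remain.
Put 6 in bin 3; 9 remain.
Put 5 in bin 3; 4 remain.
Put 6 in bin 4; 9 remain.
Put 5 in bin 4; 4 remain.
Put 5 in bin 5; 10 remain.
Put 6 in bin 5; 4 remain.
Put 6 in bin 6; 9 remain.
Put 5 in bin 6; 4 remain.
Put 5 in bin 7; 10 remain.
Put 5 in bin 7; 5 remain.
Put 5 in bin 7; 0 remain.
Put 6 in bin 8; 9 remain.
Put 6 in bin 8; 3 remain.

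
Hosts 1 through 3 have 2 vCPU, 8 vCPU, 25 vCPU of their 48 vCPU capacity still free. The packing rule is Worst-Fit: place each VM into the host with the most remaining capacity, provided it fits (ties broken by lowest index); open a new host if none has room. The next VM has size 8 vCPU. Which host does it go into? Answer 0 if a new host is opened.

Hosts with room: host 2 (8 vCPU), host 3 (25 vCPU).
Most room is host 3 with 25 vCPU free.

3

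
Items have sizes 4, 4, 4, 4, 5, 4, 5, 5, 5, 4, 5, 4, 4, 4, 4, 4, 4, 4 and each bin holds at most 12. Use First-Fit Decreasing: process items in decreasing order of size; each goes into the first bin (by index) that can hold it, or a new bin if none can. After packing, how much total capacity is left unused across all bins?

7

Sorted descending: 5, 5, 5, 5, 5, 4, 4, 4, 4, 4, 4, 4, 4, 4, 4, 4, 4, 4.
bin 1: place 5, 7 left
bin 1: place 5, 2 left
bin 2: place 5, 7 left
bin 2: place 5, 2 left
bin 3: place 5, 7 left
bin 3: place 4, 3 left
bin 4: place 4, 8 left
bin 4: place 4, 4 left
bin 4: place 4, 0 left
bin 5: place 4, 8 left
bin 5: place 4, 4 left
bin 5: place 4, 0 left
bin 6: place 4, 8 left
bin 6: place 4, 4 left
bin 6: place 4, 0 left
bin 7: place 4, 8 left
bin 7: place 4, 4 left
bin 7: place 4, 0 left
7 bins × 12 = 84; used 77; unused 7.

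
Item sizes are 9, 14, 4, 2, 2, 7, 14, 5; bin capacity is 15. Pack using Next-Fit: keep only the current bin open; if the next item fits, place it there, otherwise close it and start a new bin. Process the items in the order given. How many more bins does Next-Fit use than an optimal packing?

Next-Fit: [9] [14] [4,2,2,7] [14] [5] → 5 bins.
Total size 57; any packing needs at least ⌈57/15⌉ = 4 bins.
An optimal packing achieves that bound: [14] [14] [9,5] [7,4,2,2] → 4 bins.
Excess: 5 − 4 = 1.

1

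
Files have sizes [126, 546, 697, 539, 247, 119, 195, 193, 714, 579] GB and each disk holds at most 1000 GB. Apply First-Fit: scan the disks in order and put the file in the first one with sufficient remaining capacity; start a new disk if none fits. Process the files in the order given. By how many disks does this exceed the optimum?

0

First-Fit: [126,546,247] [697,119] [539,195,193] [714] [579] → 5 disks.
5 files exceed 500 GB (half the capacity), and no two of those can share a disk, so at least 5 disks are needed.
So 5 is already optimal.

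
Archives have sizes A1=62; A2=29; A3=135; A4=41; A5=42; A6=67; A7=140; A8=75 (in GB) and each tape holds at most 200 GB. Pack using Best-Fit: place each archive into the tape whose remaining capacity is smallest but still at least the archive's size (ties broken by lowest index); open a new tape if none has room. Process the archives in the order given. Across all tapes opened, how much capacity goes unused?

A1 (62 GB) → tape 1 (remaining 138 GB)
A2 (29 GB) → tape 1 (remaining 109 GB)
A3 (135 GB) → tape 2 (remaining 65 GB)
A4 (41 GB) → tape 2 (remaining 24 GB)
A5 (42 GB) → tape 1 (remaining 67 GB)
A6 (67 GB) → tape 1 (remaining 0 GB)
A7 (140 GB) → tape 3 (remaining 60 GB)
A8 (75 GB) → tape 4 (remaining 125 GB)
4 tapes × 200 GB = 800 GB; used 591 GB; unused 209 GB.

209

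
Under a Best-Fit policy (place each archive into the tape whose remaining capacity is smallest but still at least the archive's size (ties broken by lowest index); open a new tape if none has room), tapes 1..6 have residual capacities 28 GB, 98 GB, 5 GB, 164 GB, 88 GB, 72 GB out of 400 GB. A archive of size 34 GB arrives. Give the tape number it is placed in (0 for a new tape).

Tapes with room: tape 2 (98 GB), tape 4 (164 GB), tape 5 (88 GB), tape 6 (72 GB).
Tightest fit is tape 6 with 72 GB free.

6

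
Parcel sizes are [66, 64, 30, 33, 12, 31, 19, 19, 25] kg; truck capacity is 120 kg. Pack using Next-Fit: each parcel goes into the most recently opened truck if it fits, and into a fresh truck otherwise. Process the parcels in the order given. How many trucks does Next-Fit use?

66 kg → truck 1 (remaining 54 kg)
64 kg → truck 2 (remaining 56 kg)
30 kg → truck 2 (remaining 26 kg)
33 kg → truck 3 (remaining 87 kg)
12 kg → truck 3 (remaining 75 kg)
31 kg → truck 3 (remaining 44 kg)
19 kg → truck 3 (remaining 25 kg)
19 kg → truck 3 (remaining 6 kg)
25 kg → truck 4 (remaining 95 kg)
Final trucks: [66] [64,30] [33,12,31,19,19] [25].

4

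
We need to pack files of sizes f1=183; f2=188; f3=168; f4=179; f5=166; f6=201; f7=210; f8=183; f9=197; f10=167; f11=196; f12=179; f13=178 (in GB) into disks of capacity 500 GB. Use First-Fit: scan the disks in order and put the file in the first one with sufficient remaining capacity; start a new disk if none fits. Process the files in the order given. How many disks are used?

f1 (183 GB) → disk 1 (remaining 317 GB)
f2 (188 GB) → disk 1 (remaining 129 GB)
f3 (168 GB) → disk 2 (remaining 332 GB)
f4 (179 GB) → disk 2 (remaining 153 GB)
f5 (166 GB) → disk 3 (remaining 334 GB)
f6 (201 GB) → disk 3 (remaining 133 GB)
f7 (210 GB) → disk 4 (remaining 290 GB)
f8 (183 GB) → disk 4 (remaining 107 GB)
f9 (197 GB) → disk 5 (remaining 303 GB)
f10 (167 GB) → disk 5 (remaining 136 GB)
f11 (196 GB) → disk 6 (remaining 304 GB)
f12 (179 GB) → disk 6 (remaining 125 GB)
f13 (178 GB) → disk 7 (remaining 322 GB)
Final disks: [183,188] [168,179] [166,201] [210,183] [197,167] [196,179] [178].

7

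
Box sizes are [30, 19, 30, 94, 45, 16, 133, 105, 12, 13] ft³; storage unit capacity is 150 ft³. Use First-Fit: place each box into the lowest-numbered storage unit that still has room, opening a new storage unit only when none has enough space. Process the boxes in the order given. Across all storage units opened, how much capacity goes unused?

103

30 ft³ → storage unit 1 (remaining 120 ft³)
19 ft³ → storage unit 1 (remaining 101 ft³)
30 ft³ → storage unit 1 (remaining 71 ft³)
94 ft³ → storage unit 2 (remaining 56 ft³)
45 ft³ → storage unit 1 (remaining 26 ft³)
16 ft³ → storage unit 1 (remaining 10 ft³)
133 ft³ → storage unit 3 (remaining 17 ft³)
105 ft³ → storage unit 4 (remaining 45 ft³)
12 ft³ → storage unit 2 (remaining 44 ft³)
13 ft³ → storage unit 2 (remaining 31 ft³)
4 storage units × 150 ft³ = 600 ft³; used 497 ft³; unused 103 ft³.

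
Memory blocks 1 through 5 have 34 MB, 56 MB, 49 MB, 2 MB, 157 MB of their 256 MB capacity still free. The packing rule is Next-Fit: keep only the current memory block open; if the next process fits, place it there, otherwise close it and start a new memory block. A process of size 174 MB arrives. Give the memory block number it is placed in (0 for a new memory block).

0

Next-Fit only looks at memory block 5, which has 157 MB free.
174 MB does not fit, so a new memory block is opened.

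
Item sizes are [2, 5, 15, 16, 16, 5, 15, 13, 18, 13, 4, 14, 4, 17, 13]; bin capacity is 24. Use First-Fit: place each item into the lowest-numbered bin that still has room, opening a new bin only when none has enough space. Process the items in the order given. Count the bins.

10

Put 2 in bin 1; 22 remain.
Put 5 in bin 1; 17 remain.
Put 15 in bin 1; 2 remain.
Put 16 in bin 2; 8 remain.
Put 16 in bin 3; 8 remain.
Put 5 in bin 2; 3 remain.
Put 15 in bin 4; 9 remain.
Put 13 in bin 5; 11 remain.
Put 18 in bin 6; 6 remain.
Put 13 in bin 7; 11 remain.
Put 4 in bin 3; 4 remain.
Put 14 in bin 8; 10 remain.
Put 4 in bin 3; 0 remain.
Put 17 in bin 9; 7 remain.
Put 13 in bin 10; 11 remain.
Final bins: [2,5,15] [16,5] [16,4,4] [15] [13] [18] [13] [14] [17] [13].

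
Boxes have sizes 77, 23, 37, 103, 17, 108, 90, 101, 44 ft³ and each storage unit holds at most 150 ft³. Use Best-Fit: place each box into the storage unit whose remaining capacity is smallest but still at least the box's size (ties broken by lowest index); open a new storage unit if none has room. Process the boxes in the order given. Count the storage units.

5 storage units

77 ft³ → storage unit 1 (remaining 73 ft³)
23 ft³ → storage unit 1 (remaining 50 ft³)
37 ft³ → storage unit 1 (remaining 13 ft³)
103 ft³ → storage unit 2 (remaining 47 ft³)
17 ft³ → storage unit 2 (remaining 30 ft³)
108 ft³ → storage unit 3 (remaining 42 ft³)
90 ft³ → storage unit 4 (remaining 60 ft³)
101 ft³ → storage unit 5 (remaining 49 ft³)
44 ft³ → storage unit 5 (remaining 5 ft³)
Final storage units: [77,23,37] [103,17] [108] [90] [101,44].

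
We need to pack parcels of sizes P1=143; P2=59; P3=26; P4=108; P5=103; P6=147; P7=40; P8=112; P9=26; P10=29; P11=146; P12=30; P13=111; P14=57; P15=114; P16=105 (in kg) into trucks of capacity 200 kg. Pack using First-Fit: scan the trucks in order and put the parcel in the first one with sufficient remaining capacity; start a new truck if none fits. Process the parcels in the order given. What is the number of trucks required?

9 trucks

P1 (143 kg) → truck 1 (remaining 57 kg)
P2 (59 kg) → truck 2 (remaining 141 kg)
P3 (26 kg) → truck 1 (remaining 31 kg)
P4 (108 kg) → truck 2 (remaining 33 kg)
P5 (103 kg) → truck 3 (remaining 97 kg)
P6 (147 kg) → truck 4 (remaining 53 kg)
P7 (40 kg) → truck 3 (remaining 57 kg)
P8 (112 kg) → truck 5 (remaining 88 kg)
P9 (26 kg) → truck 1 (remaining 5 kg)
P10 (29 kg) → truck 2 (remaining 4 kg)
P11 (146 kg) → truck 6 (remaining 54 kg)
P12 (30 kg) → truck 3 (remaining 27 kg)
P13 (111 kg) → truck 7 (remaining 89 kg)
P14 (57 kg) → truck 5 (remaining 31 kg)
P15 (114 kg) → truck 8 (remaining 86 kg)
P16 (105 kg) → truck 9 (remaining 95 kg)
Final trucks: [143,26,26] [59,108,29] [103,40,30] [147] [112,57] [146] [111] [114] [105].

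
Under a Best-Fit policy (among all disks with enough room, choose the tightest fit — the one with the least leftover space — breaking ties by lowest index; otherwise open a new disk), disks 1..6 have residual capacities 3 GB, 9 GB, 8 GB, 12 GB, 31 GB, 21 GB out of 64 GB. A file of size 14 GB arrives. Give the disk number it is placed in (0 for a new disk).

Disks with room: disk 5 (31 GB), disk 6 (21 GB).
Tightest fit is disk 6 with 21 GB free.

6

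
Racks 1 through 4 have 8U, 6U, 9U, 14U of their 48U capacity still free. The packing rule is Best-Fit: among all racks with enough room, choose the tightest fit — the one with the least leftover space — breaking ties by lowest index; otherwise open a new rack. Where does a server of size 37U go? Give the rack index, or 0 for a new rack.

No rack has ≥ 37U free, so a new rack is opened.

0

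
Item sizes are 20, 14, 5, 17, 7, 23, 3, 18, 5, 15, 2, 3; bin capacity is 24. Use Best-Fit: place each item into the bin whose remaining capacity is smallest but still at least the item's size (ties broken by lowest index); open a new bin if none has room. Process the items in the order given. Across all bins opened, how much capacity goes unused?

12

Put 20 in bin 1; 4 remain.
Put 14 in bin 2; 10 remain.
Put 5 in bin 2; 5 remain.
Put 17 in bin 3; 7 remain.
Put 7 in bin 3; 0 remain.
Put 23 in bin 4; 1 remain.
Put 3 in bin 1; 1 remain.
Put 18 in bin 5; 6 remain.
Put 5 in bin 2; 0 remain.
Put 15 in bin 6; 9 remain.
Put 2 in bin 5; 4 remain.
Put 3 in bin 5; 1 remain.
6 bins × 24 = 144; used 132; unused 12.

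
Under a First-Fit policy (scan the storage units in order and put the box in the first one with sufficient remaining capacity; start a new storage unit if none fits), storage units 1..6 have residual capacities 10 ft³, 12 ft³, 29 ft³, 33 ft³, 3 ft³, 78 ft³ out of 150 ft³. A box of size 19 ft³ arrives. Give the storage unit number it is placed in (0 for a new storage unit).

3

Storage units with room: storage unit 3 (29 ft³), storage unit 4 (33 ft³), storage unit 6 (78 ft³).
The first with room is storage unit 3.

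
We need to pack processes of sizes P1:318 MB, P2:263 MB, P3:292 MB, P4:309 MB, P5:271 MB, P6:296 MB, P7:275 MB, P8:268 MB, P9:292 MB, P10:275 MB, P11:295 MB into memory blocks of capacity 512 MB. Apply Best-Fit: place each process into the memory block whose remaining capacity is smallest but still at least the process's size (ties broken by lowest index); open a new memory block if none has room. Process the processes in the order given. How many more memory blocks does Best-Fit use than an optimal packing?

Best-Fit: [318] [263] [292] [309] [271] [296] [275] [268] [292] [275] [295] → 11 memory blocks.
11 processes exceed 256 MB (half the capacity), and no two of those can share a memory block, so at least 11 memory blocks are needed.
So 11 is already optimal.

0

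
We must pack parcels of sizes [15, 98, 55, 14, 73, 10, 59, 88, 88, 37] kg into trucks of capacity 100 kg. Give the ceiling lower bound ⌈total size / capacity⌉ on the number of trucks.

Total size = 15 + 98 + 55 + 14 + 73 + 10 + 59 + 88 + 88 + 37 = 537 kg.
⌈537 / 100⌉ = 6.

6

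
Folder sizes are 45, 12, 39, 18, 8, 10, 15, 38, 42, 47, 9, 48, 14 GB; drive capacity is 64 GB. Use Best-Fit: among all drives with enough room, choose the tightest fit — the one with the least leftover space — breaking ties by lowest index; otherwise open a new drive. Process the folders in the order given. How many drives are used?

7 drives

45 GB → drive 1 (remaining 19 GB)
12 GB → drive 1 (remaining 7 GB)
39 GB → drive 2 (remaining 25 GB)
18 GB → drive 2 (remaining 7 GB)
8 GB → drive 3 (remaining 56 GB)
10 GB → drive 3 (remaining 46 GB)
15 GB → drive 3 (remaining 31 GB)
38 GB → drive 4 (remaining 26 GB)
42 GB → drive 5 (remaining 22 GB)
47 GB → drive 6 (remaining 17 GB)
9 GB → drive 6 (remaining 8 GB)
48 GB → drive 7 (remaining 16 GB)
14 GB → drive 7 (remaining 2 GB)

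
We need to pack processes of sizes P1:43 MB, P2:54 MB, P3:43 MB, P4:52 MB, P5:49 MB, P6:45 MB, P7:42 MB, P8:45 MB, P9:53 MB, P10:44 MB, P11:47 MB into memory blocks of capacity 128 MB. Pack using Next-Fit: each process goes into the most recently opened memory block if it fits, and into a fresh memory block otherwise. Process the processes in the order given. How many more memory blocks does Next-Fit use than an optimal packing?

Next-Fit: [43,54] [43,52] [49,45] [42,45] [53,44] [47] → 6 memory blocks.
Total size 517 MB; any packing needs at least ⌈517/128⌉ = 5 memory blocks.
An optimal packing achieves that bound: [54,53] [52,49] [47,45] [45,44] [43,43,42] → 5 memory blocks.
Excess: 6 − 5 = 1.

1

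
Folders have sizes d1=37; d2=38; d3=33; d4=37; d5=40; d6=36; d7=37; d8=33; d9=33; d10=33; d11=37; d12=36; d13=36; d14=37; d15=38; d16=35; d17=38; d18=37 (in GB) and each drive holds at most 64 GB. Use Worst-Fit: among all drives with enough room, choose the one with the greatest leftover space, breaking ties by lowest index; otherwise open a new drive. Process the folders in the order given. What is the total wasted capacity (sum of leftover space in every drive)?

d1 (37 GB) → drive 1 (remaining 27 GB)
d2 (38 GB) → drive 2 (remaining 26 GB)
d3 (33 GB) → drive 3 (remaining 31 GB)
d4 (37 GB) → drive 4 (remaining 27 GB)
d5 (40 GB) → drive 5 (remaining 24 GB)
d6 (36 GB) → drive 6 (remaining 28 GB)
d7 (37 GB) → drive 7 (remaining 27 GB)
d8 (33 GB) → drive 8 (remaining 31 GB)
d9 (33 GB) → drive 9 (remaining 31 GB)
d10 (33 GB) → drive 10 (remaining 31 GB)
d11 (37 GB) → drive 11 (remaining 27 GB)
d12 (36 GB) → drive 12 (remaining 28 GB)
d13 (36 GB) → drive 13 (remaining 28 GB)
d14 (37 GB) → drive 14 (remaining 27 GB)
d15 (38 GB) → drive 15 (remaining 26 GB)
d16 (35 GB) → drive 16 (remaining 29 GB)
d17 (38 GB) → drive 17 (remaining 26 GB)
d18 (37 GB) → drive 18 (remaining 27 GB)
18 drives × 64 GB = 1152 GB; used 651 GB; unused 501 GB.

501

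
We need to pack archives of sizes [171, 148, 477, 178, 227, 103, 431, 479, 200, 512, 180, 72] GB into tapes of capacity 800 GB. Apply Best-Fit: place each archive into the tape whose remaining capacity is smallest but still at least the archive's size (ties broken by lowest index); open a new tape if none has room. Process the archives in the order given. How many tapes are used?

5

tape 1: place 171 GB, 629 GB left
tape 1: place 148 GB, 481 GB left
tape 1: place 477 GB, 4 GB left
tape 2: place 178 GB, 622 GB left
tape 2: place 227 GB, 395 GB left
tape 2: place 103 GB, 292 GB left
tape 3: place 431 GB, 369 GB left
tape 4: place 479 GB, 321 GB left
tape 2: place 200 GB, 92 GB left
tape 5: place 512 GB, 288 GB left
tape 5: place 180 GB, 108 GB left
tape 2: place 72 GB, 20 GB left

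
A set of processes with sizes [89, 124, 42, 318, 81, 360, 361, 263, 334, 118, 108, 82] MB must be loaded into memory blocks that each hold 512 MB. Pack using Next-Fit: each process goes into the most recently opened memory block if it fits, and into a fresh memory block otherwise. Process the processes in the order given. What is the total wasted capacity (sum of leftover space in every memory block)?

memory block 1: place 89 MB, 423 MB left
memory block 1: place 124 MB, 299 MB left
memory block 1: place 42 MB, 257 MB left
memory block 2: place 318 MB, 194 MB left
memory block 2: place 81 MB, 113 MB left
memory block 3: place 360 MB, 152 MB left
memory block 4: place 361 MB, 151 MB left
memory block 5: place 263 MB, 249 MB left
memory block 6: place 334 MB, 178 MB left
memory block 6: place 118 MB, 60 MB left
memory block 7: place 108 MB, 404 MB left
memory block 7: place 82 MB, 322 MB left
7 memory blocks × 512 MB = 3584 MB; used 2280 MB; unused 1304 MB.

1304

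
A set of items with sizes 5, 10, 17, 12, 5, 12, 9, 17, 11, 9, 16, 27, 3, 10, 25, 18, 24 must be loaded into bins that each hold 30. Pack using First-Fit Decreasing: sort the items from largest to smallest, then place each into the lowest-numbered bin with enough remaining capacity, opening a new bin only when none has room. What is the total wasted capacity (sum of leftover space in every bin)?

10

Sorted descending: 27, 25, 24, 18, 17, 17, 16, 12, 12, 11, 10, 10, 9, 9, 5, 5, 3.
Put 27 in bin 1; 3 remain.
Put 25 in bin 2; 5 remain.
Put 24 in bin 3; 6 remain.
Put 18 in bin 4; 12 remain.
Put 17 in bin 5; 13 remain.
Put 17 in bin 6; 13 remain.
Put 16 in bin 7; 14 remain.
Put 12 in bin 4; 0 remain.
Put 12 in bin 5; 1 remain.
Put 11 in bin 6; 2 remain.
Put 10 in bin 7; 4 remain.
Put 10 in bin 8; 20 remain.
Put 9 in bin 8; 11 remain.
Put 9 in bin 8; 2 remain.
Put 5 in bin 2; 0 remain.
Put 5 in bin 3; 1 remain.
Put 3 in bin 1; 0 remain.
8 bins × 30 = 240; used 230; unused 10.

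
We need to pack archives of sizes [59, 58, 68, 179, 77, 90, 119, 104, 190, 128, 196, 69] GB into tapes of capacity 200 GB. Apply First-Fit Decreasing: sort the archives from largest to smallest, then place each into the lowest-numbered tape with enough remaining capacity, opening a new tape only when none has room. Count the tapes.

Sorted descending: 196, 190, 179, 128, 119, 104, 90, 77, 69, 68, 59, 58.
tape 1: place 196 GB, 4 GB left
tape 2: place 190 GB, 10 GB left
tape 3: place 179 GB, 21 GB left
tape 4: place 128 GB, 72 GB left
tape 5: place 119 GB, 81 GB left
tape 6: place 104 GB, 96 GB left
tape 6: place 90 GB, 6 GB left
tape 5: place 77 GB, 4 GB left
tape 4: place 69 GB, 3 GB left
tape 7: place 68 GB, 132 GB left
tape 7: place 59 GB, 73 GB left
tape 7: place 58 GB, 15 GB left

7 tapes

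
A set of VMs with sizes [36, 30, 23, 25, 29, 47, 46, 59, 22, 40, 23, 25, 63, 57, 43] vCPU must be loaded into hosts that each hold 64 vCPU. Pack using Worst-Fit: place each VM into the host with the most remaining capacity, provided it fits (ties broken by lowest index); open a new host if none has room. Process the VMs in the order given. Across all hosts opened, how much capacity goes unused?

136

36 vCPU → host 1 (remaining 28 vCPU)
30 vCPU → host 2 (remaining 34 vCPU)
23 vCPU → host 2 (remaining 11 vCPU)
25 vCPU → host 1 (remaining 3 vCPU)
29 vCPU → host 3 (remaining 35 vCPU)
47 vCPU → host 4 (remaining 17 vCPU)
46 vCPU → host 5 (remaining 18 vCPU)
59 vCPU → host 6 (remaining 5 vCPU)
22 vCPU → host 3 (remaining 13 vCPU)
40 vCPU → host 7 (remaining 24 vCPU)
23 vCPU → host 7 (remaining 1 vCPU)
25 vCPU → host 8 (remaining 39 vCPU)
63 vCPU → host 9 (remaining 1 vCPU)
57 vCPU → host 10 (remaining 7 vCPU)
43 vCPU → host 11 (remaining 21 vCPU)
11 hosts × 64 vCPU = 704 vCPU; used 568 vCPU; unused 136 vCPU.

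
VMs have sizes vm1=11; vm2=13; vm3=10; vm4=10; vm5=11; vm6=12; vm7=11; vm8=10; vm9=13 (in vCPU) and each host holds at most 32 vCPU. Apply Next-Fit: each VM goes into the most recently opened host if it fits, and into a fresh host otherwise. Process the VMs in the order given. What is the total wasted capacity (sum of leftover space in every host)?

27

vm1 (11 vCPU) → host 1 (remaining 21 vCPU)
vm2 (13 vCPU) → host 1 (remaining 8 vCPU)
vm3 (10 vCPU) → host 2 (remaining 22 vCPU)
vm4 (10 vCPU) → host 2 (remaining 12 vCPU)
vm5 (11 vCPU) → host 2 (remaining 1 vCPU)
vm6 (12 vCPU) → host 3 (remaining 20 vCPU)
vm7 (11 vCPU) → host 3 (remaining 9 vCPU)
vm8 (10 vCPU) → host 4 (remaining 22 vCPU)
vm9 (13 vCPU) → host 4 (remaining 9 vCPU)
4 hosts × 32 vCPU = 128 vCPU; used 101 vCPU; unused 27 vCPU.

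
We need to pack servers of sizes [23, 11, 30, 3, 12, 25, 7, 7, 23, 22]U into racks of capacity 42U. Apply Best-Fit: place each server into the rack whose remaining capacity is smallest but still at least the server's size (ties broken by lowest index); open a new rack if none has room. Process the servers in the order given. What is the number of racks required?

rack 1: place 23U, 19U left
rack 1: place 11U, 8U left
rack 2: place 30U, 12U left
rack 1: place 3U, 5U left
rack 2: place 12U, 0U left
rack 3: place 25U, 17U left
rack 3: place 7U, 10U left
rack 3: place 7U, 3U left
rack 4: place 23U, 19U left
rack 5: place 22U, 20U left
Final racks: [23,11,3] [30,12] [25,7,7] [23] [22].

5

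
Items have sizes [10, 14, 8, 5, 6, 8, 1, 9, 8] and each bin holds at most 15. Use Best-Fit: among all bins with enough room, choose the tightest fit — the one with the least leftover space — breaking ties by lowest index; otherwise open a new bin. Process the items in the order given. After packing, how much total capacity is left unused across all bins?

21

Put 10 in bin 1; 5 remain.
Put 14 in bin 2; 1 remain.
Put 8 in bin 3; 7 remain.
Put 5 in bin 1; 0 remain.
Put 6 in bin 3; 1 remain.
Put 8 in bin 4; 7 remain.
Put 1 in bin 2; 0 remain.
Put 9 in bin 5; 6 remain.
Put 8 in bin 6; 7 remain.
6 bins × 15 = 90; used 69; unused 21.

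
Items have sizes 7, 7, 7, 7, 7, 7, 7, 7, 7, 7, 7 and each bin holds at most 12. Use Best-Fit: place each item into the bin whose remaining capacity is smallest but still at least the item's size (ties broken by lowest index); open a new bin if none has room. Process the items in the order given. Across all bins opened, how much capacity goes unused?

55

bin 1: place 7, 5 left
bin 2: place 7, 5 left
bin 3: place 7, 5 left
bin 4: place 7, 5 left
bin 5: place 7, 5 left
bin 6: place 7, 5 left
bin 7: place 7, 5 left
bin 8: place 7, 5 left
bin 9: place 7, 5 left
bin 10: place 7, 5 left
bin 11: place 7, 5 left
11 bins × 12 = 132; used 77; unused 55.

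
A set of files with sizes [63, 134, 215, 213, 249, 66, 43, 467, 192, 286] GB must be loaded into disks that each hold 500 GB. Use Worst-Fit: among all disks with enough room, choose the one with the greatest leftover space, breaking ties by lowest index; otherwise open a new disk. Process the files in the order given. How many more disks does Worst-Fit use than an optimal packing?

1

Worst-Fit: [63,134,215,66] [213,249] [43,192] [467] [286] → 5 disks.
Total size 1928 GB; any packing needs at least ⌈1928/500⌉ = 4 disks.
An optimal packing achieves that bound: [467] [286,213] [249,215] [192,134,66,63,43] → 4 disks.
Excess: 5 − 4 = 1.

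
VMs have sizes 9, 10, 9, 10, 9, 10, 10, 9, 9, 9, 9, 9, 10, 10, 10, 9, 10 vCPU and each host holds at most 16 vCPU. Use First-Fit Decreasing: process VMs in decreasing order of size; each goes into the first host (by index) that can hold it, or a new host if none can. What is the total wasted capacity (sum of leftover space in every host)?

Sorted descending: 10, 10, 10, 10, 10, 10, 10, 10, 9, 9, 9, 9, 9, 9, 9, 9, 9.
Put 10 vCPU in host 1; 6 vCPU remain.
Put 10 vCPU in host 2; 6 vCPU remain.
Put 10 vCPU in host 3; 6 vCPU remain.
Put 10 vCPU in host 4; 6 vCPU remain.
Put 10 vCPU in host 5; 6 vCPU remain.
Put 10 vCPU in host 6; 6 vCPU remain.
Put 10 vCPU in host 7; 6 vCPU remain.
Put 10 vCPU in host 8; 6 vCPU remain.
Put 9 vCPU in host 9; 7 vCPU remain.
Put 9 vCPU in host 10; 7 vCPU remain.
Put 9 vCPU in host 11; 7 vCPU remain.
Put 9 vCPU in host 12; 7 vCPU remain.
Put 9 vCPU in host 13; 7 vCPU remain.
Put 9 vCPU in host 14; 7 vCPU remain.
Put 9 vCPU in host 15; 7 vCPU remain.
Put 9 vCPU in host 16; 7 vCPU remain.
Put 9 vCPU in host 17; 7 vCPU remain.
17 hosts × 16 vCPU = 272 vCPU; used 161 vCPU; unused 111 vCPU.

111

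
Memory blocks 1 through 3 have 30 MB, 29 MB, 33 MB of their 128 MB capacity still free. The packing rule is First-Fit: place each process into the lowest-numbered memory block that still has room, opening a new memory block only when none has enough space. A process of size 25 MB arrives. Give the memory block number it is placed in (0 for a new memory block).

Memory blocks with room: memory block 1 (30 MB), memory block 2 (29 MB), memory block 3 (33 MB).
The first with room is memory block 1.

1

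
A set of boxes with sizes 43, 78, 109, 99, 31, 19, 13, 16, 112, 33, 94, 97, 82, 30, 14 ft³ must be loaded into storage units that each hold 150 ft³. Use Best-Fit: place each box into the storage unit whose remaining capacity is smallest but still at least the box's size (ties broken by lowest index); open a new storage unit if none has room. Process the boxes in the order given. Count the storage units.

43 ft³ → storage unit 1 (remaining 107 ft³)
78 ft³ → storage unit 1 (remaining 29 ft³)
109 ft³ → storage unit 2 (remaining 41 ft³)
99 ft³ → storage unit 3 (remaining 51 ft³)
31 ft³ → storage unit 2 (remaining 10 ft³)
19 ft³ → storage unit 1 (remaining 10 ft³)
13 ft³ → storage unit 3 (remaining 38 ft³)
16 ft³ → storage unit 3 (remaining 22 ft³)
112 ft³ → storage unit 4 (remaining 38 ft³)
33 ft³ → storage unit 4 (remaining 5 ft³)
94 ft³ → storage unit 5 (remaining 56 ft³)
97 ft³ → storage unit 6 (remaining 53 ft³)
82 ft³ → storage unit 7 (remaining 68 ft³)
30 ft³ → storage unit 6 (remaining 23 ft³)
14 ft³ → storage unit 3 (remaining 8 ft³)
Final storage units: [43,78,19] [109,31] [99,13,16,14] [112,33] [94] [97,30] [82].

7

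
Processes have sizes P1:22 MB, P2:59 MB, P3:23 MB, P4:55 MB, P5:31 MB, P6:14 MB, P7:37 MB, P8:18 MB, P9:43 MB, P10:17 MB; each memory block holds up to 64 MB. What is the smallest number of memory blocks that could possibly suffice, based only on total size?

Total size = 22 + 59 + 23 + 55 + 31 + 14 + 37 + 18 + 43 + 17 = 319 MB.
⌈319 / 64⌉ = 5.

5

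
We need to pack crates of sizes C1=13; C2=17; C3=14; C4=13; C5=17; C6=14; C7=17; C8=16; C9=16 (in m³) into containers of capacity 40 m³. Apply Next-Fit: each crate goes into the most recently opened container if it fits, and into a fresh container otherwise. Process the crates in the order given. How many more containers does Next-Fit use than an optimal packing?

1

Next-Fit: [13,17] [14,13] [17,14] [17,16] [16] → 5 containers.
Total size 137 m³; any packing needs at least ⌈137/40⌉ = 4 containers.
An optimal packing achieves that bound: [17,17] [17,16] [16,14] [14,13,13] → 4 containers.
Excess: 5 − 4 = 1.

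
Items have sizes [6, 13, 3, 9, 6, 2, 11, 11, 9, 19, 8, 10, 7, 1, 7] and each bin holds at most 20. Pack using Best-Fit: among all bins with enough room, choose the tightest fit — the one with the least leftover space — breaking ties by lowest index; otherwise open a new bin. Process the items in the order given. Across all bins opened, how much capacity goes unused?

18

bin 1: place 6, 14 left
bin 1: place 13, 1 left
bin 2: place 3, 17 left
bin 2: place 9, 8 left
bin 2: place 6, 2 left
bin 2: place 2, 0 left
bin 3: place 11, 9 left
bin 4: place 11, 9 left
bin 3: place 9, 0 left
bin 5: place 19, 1 left
bin 4: place 8, 1 left
bin 6: place 10, 10 left
bin 6: place 7, 3 left
bin 1: place 1, 0 left
bin 7: place 7, 13 left
7 bins × 20 = 140; used 122; unused 18.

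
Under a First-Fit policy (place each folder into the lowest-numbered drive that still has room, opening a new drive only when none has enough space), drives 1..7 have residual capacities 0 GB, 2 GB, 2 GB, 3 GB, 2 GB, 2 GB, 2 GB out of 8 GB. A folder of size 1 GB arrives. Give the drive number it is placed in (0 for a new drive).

2

Drives with room: drive 2 (2 GB), drive 3 (2 GB), drive 4 (3 GB), drive 5 (2 GB), drive 6 (2 GB), drive 7 (2 GB).
The first with room is drive 2.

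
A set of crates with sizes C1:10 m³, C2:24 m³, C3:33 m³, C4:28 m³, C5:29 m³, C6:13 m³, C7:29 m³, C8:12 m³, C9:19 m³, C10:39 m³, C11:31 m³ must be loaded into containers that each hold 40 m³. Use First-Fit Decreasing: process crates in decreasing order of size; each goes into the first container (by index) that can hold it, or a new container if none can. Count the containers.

Sorted descending: 39, 33, 31, 29, 29, 28, 24, 19, 13, 12, 10.
39 m³ → container 1 (remaining 1 m³)
33 m³ → container 2 (remaining 7 m³)
31 m³ → container 3 (remaining 9 m³)
29 m³ → container 4 (remaining 11 m³)
29 m³ → container 5 (remaining 11 m³)
28 m³ → container 6 (remaining 12 m³)
24 m³ → container 7 (remaining 16 m³)
19 m³ → container 8 (remaining 21 m³)
13 m³ → container 7 (remaining 3 m³)
12 m³ → container 6 (remaining 0 m³)
10 m³ → container 4 (remaining 1 m³)

8 containers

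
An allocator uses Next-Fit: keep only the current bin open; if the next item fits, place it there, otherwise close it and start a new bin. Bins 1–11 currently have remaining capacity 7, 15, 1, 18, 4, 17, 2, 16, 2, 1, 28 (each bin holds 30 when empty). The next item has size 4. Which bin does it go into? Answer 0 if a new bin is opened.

11

Next-Fit only looks at bin 11, which has 28 free.
4 fits there.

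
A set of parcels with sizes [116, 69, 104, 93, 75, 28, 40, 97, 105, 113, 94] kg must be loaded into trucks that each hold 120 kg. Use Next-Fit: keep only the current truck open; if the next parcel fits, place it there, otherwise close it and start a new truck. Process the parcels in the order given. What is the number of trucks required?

10

truck 1: place 116 kg, 4 kg left
truck 2: place 69 kg, 51 kg left
truck 3: place 104 kg, 16 kg left
truck 4: place 93 kg, 27 kg left
truck 5: place 75 kg, 45 kg left
truck 5: place 28 kg, 17 kg left
truck 6: place 40 kg, 80 kg left
truck 7: place 97 kg, 23 kg left
truck 8: place 105 kg, 15 kg left
truck 9: place 113 kg, 7 kg left
truck 10: place 94 kg, 26 kg left
Final trucks: [116] [69] [104] [93] [75,28] [40] [97] [105] [113] [94].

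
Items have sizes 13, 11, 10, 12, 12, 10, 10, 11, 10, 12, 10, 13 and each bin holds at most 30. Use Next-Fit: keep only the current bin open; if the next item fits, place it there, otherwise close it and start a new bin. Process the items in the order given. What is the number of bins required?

6

bin 1: place 13, 17 left
bin 1: place 11, 6 left
bin 2: place 10, 20 left
bin 2: place 12, 8 left
bin 3: place 12, 18 left
bin 3: place 10, 8 left
bin 4: place 10, 20 left
bin 4: place 11, 9 left
bin 5: place 10, 20 left
bin 5: place 12, 8 left
bin 6: place 10, 20 left
bin 6: place 13, 7 left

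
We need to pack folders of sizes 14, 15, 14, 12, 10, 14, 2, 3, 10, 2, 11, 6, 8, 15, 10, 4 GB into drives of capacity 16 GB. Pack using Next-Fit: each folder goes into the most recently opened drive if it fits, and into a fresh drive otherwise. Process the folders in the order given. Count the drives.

14 GB → drive 1 (remaining 2 GB)
15 GB → drive 2 (remaining 1 GB)
14 GB → drive 3 (remaining 2 GB)
12 GB → drive 4 (remaining 4 GB)
10 GB → drive 5 (remaining 6 GB)
14 GB → drive 6 (remaining 2 GB)
2 GB → drive 6 (remaining 0 GB)
3 GB → drive 7 (remaining 13 GB)
10 GB → drive 7 (remaining 3 GB)
2 GB → drive 7 (remaining 1 GB)
11 GB → drive 8 (remaining 5 GB)
6 GB → drive 9 (remaining 10 GB)
8 GB → drive 9 (remaining 2 GB)
15 GB → drive 10 (remaining 1 GB)
10 GB → drive 11 (remaining 6 GB)
4 GB → drive 11 (remaining 2 GB)

11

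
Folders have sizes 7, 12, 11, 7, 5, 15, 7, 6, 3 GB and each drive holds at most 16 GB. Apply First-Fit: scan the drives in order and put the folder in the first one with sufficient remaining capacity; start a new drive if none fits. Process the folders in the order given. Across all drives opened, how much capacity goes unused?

7

Put 7 GB in drive 1; 9 GB remain.
Put 12 GB in drive 2; 4 GB remain.
Put 11 GB in drive 3; 5 GB remain.
Put 7 GB in drive 1; 2 GB remain.
Put 5 GB in drive 3; 0 GB remain.
Put 15 GB in drive 4; 1 GB remain.
Put 7 GB in drive 5; 9 GB remain.
Put 6 GB in drive 5; 3 GB remain.
Put 3 GB in drive 2; 1 GB remain.
5 drives × 16 GB = 80 GB; used 73 GB; unused 7 GB.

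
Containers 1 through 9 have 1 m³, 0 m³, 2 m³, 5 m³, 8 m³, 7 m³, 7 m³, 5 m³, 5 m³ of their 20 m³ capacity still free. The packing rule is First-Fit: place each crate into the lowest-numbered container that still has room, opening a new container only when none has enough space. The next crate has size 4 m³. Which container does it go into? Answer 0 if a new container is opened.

Containers with room: container 4 (5 m³), container 5 (8 m³), container 6 (7 m³), container 7 (7 m³), container 8 (5 m³), container 9 (5 m³).
The first with room is container 4.

4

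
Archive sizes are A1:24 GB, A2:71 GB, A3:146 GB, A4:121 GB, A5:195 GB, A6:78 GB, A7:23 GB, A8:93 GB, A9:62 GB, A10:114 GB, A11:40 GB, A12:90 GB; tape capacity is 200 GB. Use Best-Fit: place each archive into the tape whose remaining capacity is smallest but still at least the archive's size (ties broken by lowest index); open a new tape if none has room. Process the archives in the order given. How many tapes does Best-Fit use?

6 tapes

A1 (24 GB) → tape 1 (remaining 176 GB)
A2 (71 GB) → tape 1 (remaining 105 GB)
A3 (146 GB) → tape 2 (remaining 54 GB)
A4 (121 GB) → tape 3 (remaining 79 GB)
A5 (195 GB) → tape 4 (remaining 5 GB)
A6 (78 GB) → tape 3 (remaining 1 GB)
A7 (23 GB) → tape 2 (remaining 31 GB)
A8 (93 GB) → tape 1 (remaining 12 GB)
A9 (62 GB) → tape 5 (remaining 138 GB)
A10 (114 GB) → tape 5 (remaining 24 GB)
A11 (40 GB) → tape 6 (remaining 160 GB)
A12 (90 GB) → tape 6 (remaining 70 GB)
Final tapes: [24,71,93] [146,23] [121,78] [195] [62,114] [40,90].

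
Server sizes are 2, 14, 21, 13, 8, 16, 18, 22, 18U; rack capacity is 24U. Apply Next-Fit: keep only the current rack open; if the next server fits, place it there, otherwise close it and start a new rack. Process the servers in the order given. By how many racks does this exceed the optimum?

0

Next-Fit: [2,14] [21] [13,8] [16] [18] [22] [18] → 7 racks.
7 servers exceed 12U (half the capacity), and no two of those can share a rack, so at least 7 racks are needed.
So 7 is already optimal.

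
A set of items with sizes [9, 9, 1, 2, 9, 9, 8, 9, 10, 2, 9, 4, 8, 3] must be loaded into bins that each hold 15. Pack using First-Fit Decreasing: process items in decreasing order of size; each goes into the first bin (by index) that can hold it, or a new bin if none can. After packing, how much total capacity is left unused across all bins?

43

Sorted descending: 10, 9, 9, 9, 9, 9, 9, 8, 8, 4, 3, 2, 2, 1.
bin 1: place 10, 5 left
bin 2: place 9, 6 left
bin 3: place 9, 6 left
bin 4: place 9, 6 left
bin 5: place 9, 6 left
bin 6: place 9, 6 left
bin 7: place 9, 6 left
bin 8: place 8, 7 left
bin 9: place 8, 7 left
bin 1: place 4, 1 left
bin 2: place 3, 3 left
bin 2: place 2, 1 left
bin 3: place 2, 4 left
bin 1: place 1, 0 left
9 bins × 15 = 135; used 92; unused 43.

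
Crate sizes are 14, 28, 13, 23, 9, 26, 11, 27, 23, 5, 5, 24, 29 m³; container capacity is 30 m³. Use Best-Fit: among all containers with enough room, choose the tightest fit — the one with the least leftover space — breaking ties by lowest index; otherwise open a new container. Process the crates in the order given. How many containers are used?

14 m³ → container 1 (remaining 16 m³)
28 m³ → container 2 (remaining 2 m³)
13 m³ → container 1 (remaining 3 m³)
23 m³ → container 3 (remaining 7 m³)
9 m³ → container 4 (remaining 21 m³)
26 m³ → container 5 (remaining 4 m³)
11 m³ → container 4 (remaining 10 m³)
27 m³ → container 6 (remaining 3 m³)
23 m³ → container 7 (remaining 7 m³)
5 m³ → container 3 (remaining 2 m³)
5 m³ → container 7 (remaining 2 m³)
24 m³ → container 8 (remaining 6 m³)
29 m³ → container 9 (remaining 1 m³)

9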